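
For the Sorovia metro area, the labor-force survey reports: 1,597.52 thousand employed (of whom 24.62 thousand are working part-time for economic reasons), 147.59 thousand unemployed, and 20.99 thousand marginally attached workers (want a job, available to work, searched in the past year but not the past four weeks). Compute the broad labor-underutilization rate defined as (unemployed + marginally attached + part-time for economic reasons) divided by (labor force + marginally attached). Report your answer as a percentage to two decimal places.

Labor force = 1,597.52 + 147.59 = 1,745.11 thousand.
Numerator = 147.59 + 20.99 + 24.62 = 193.20 thousand.
Denominator = 1,745.11 + 20.99 = 1,766.10 thousand.
Broad rate = 193.20 / 1,766.10 = 10.94%.

Broad underutilization rate ≈ 10.94%.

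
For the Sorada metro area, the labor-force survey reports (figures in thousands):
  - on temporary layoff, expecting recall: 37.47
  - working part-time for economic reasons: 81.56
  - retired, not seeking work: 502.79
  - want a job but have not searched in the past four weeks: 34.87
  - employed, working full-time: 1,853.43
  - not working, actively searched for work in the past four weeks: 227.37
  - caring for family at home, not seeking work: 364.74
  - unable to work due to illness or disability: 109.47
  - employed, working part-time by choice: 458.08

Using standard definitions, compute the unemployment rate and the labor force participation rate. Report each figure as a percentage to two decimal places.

Employed = 81.56 + 1,853.43 + 458.08 = 2,393.07 thousand (anyone who worked, including part-time for economic reasons, counts as employed).
Unemployed = 37.47 + 227.37 = 264.84 thousand (jobless and actively searching, or on temporary layoff).
Labor force = 2,393.07 + 264.84 = 2,657.91 thousand.
Not in labor force = 502.79 + 34.87 + 364.74 + 109.47 = 1,011.87 thousand (those not working and not actively searching are outside the labor force — including those who want a job but have given up searching).
Civilian working-age population = 2,657.91 + 1,011.87 = 3,669.78 thousand.
Unemployment rate = 264.84 / 2,657.91 = 9.96%.
Labor force participation rate = 2,657.91 / 3,669.78 = 72.43%.

Unemployment rate ≈ 9.96%; labor force participation rate ≈ 72.43%.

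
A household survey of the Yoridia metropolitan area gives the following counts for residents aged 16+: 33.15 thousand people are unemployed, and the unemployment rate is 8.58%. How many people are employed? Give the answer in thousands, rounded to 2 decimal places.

About 353.21 thousand are employed.

Labor force = U / u = 33.15 / 0.0858 ≈ 386.36 thousand.
Employed = labor force − unemployed = 386.36 − 33.15 = 353.21 thousand.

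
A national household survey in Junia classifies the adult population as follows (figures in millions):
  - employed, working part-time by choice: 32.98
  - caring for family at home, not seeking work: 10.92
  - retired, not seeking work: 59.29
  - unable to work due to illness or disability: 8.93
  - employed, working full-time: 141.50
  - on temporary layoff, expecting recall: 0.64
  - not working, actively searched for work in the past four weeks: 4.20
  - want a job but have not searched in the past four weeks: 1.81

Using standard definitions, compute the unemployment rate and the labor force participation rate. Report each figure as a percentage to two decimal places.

Unemployment rate ≈ 2.70%; labor force participation rate ≈ 68.90%.

Employed = 32.98 + 141.50 = 174.48 million.
Unemployed = 0.64 + 4.20 = 4.84 million (jobless and actively searching, or on temporary layoff).
Labor force = 174.48 + 4.84 = 179.32 million.
Not in labor force = 10.92 + 59.29 + 8.93 + 1.81 = 80.95 million (those not working and not actively searching are outside the labor force — including those who want a job but have given up searching).
Civilian working-age population = 179.32 + 80.95 = 260.27 million.
Unemployment rate = 4.84 / 179.32 = 2.70%.
Labor force participation rate = 179.32 / 260.27 = 68.90%.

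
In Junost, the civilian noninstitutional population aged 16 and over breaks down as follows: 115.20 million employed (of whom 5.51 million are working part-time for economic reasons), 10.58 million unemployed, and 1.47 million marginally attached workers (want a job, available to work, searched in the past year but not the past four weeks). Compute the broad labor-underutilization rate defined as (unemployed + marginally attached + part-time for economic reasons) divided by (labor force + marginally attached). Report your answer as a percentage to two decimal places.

Labor force = 115.20 + 10.58 = 125.78 million.
Numerator = 10.58 + 1.47 + 5.51 = 17.56 million.
Denominator = 125.78 + 1.47 = 127.25 million.
Broad rate = 17.56 / 127.25 = 13.80%.

Broad underutilization rate ≈ 13.80%.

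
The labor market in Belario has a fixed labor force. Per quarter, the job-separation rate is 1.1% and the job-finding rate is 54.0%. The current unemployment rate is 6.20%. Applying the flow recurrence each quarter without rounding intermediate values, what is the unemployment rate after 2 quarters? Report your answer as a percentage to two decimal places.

With a fixed labor force, u_{t+1} = u_t + s·(1−u_t) − f·u_t = u_t·(1−s−f) + s.
Here 1−s−f = 0.449 and s = 0.011.
u_1 = 0.062000 × 0.449 + 0.011 = 0.038838.
u_2 = 0.038838 × 0.449 + 0.011 = 0.028438.

Unemployment rate after two quarters ≈ 2.84%.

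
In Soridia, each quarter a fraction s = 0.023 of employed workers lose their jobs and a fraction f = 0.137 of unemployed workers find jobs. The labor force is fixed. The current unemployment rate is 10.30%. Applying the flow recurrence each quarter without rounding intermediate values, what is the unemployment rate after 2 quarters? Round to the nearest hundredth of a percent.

With a fixed labor force, u_{t+1} = u_t + s·(1−u_t) − f·u_t = u_t·(1−s−f) + s.
Here 1−s−f = 0.840 and s = 0.023.
u_1 = 0.103000 × 0.840 + 0.023 = 0.109520.
u_2 = 0.109520 × 0.840 + 0.023 = 0.114997.

Unemployment rate after two quarters ≈ 11.50%.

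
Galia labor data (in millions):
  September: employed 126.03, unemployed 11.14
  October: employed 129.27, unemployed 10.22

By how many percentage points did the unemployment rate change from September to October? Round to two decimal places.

The unemployment rate changed by −0.79 percentage points.

September: labor force = 126.03 + 11.14 = 137.17; u = 11.14/137.17 = 8.12%.
October: labor force = 129.27 + 10.22 = 139.49; u = 10.22/139.49 = 7.33%.
Change = 7.33% − 8.12% = −0.79 pp.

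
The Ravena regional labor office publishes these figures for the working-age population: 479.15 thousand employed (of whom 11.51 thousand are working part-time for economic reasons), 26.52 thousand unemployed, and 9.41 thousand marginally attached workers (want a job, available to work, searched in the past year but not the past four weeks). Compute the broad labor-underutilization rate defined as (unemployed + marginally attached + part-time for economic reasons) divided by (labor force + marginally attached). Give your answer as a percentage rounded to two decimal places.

Broad underutilization rate ≈ 9.21%.

Labor force = 479.15 + 26.52 = 505.67 thousand.
Numerator = 26.52 + 9.41 + 11.51 = 47.44 thousand.
Denominator = 505.67 + 9.41 = 515.08 thousand.
Broad rate = 47.44 / 515.08 = 9.21%.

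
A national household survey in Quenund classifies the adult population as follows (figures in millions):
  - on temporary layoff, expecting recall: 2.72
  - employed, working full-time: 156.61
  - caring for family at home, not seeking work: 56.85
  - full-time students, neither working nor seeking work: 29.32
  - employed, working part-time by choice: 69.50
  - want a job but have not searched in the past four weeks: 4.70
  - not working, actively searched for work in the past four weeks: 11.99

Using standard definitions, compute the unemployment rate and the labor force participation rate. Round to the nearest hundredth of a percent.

Unemployment rate ≈ 6.11%; labor force participation rate ≈ 72.60%.

Employed = 156.61 + 69.50 = 226.11 million.
Unemployed = 2.72 + 11.99 = 14.71 million (jobless and actively searching, or on temporary layoff).
Labor force = 226.11 + 14.71 = 240.82 million.
Not in labor force = 56.85 + 29.32 + 4.70 = 90.87 million (those not working and not actively searching are outside the labor force — including those who want a job but have given up searching).
Civilian working-age population = 240.82 + 90.87 = 331.69 million.
Unemployment rate = 14.71 / 240.82 = 6.11%.
Labor force participation rate = 240.82 / 331.69 = 72.60%.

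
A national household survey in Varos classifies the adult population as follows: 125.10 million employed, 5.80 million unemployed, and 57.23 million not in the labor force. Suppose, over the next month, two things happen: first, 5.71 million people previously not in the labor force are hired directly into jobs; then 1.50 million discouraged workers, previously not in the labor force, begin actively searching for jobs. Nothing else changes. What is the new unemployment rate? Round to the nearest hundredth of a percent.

Initially, labor force = 125.10 + 5.80 = 130.90 million, so u = 5.80/130.90 = 4.43%.
After the first change, employed and labor force both rise by 5.71; unemployed unchanged → E = 130.81, U = 5.80, labor force = 136.61 million.
After the second change, unemployed and labor force both rise by 1.50 → E = 130.81, U = 7.30, labor force = 138.11 million.
New unemployment rate = 7.30 / 138.11 = 5.29%.

New unemployment rate ≈ 5.29%.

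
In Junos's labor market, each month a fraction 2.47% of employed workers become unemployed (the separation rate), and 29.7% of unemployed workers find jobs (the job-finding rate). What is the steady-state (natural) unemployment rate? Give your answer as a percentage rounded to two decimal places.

Steady-state unemployment rate ≈ 7.68%.

At steady state the flows balance: s·E = f·U, so U/(E+U) = s/(s+f).
u* = 2.47 / (2.47 + 29.7) = 2.47 / 32.17 = 7.68%.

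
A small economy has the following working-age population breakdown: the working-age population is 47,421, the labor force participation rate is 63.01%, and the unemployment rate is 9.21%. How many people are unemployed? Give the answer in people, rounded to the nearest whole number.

Labor force = 0.6301 × 47,421 = 29,880.
Unemployed = 0.0921 × 29,880 ≈ 2,752.

About 2,752 are unemployed.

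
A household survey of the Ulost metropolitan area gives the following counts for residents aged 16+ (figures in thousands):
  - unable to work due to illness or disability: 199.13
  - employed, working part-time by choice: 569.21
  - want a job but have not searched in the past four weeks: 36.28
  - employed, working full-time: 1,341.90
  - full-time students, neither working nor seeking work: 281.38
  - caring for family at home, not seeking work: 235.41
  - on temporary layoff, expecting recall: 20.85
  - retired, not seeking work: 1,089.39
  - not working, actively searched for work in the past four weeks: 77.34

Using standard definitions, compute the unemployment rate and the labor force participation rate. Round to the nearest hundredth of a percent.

Unemployment rate ≈ 4.89%; labor force participation rate ≈ 52.18%.

Employed = 569.21 + 1,341.90 = 1,911.11 thousand.
Unemployed = 20.85 + 77.34 = 98.19 thousand (jobless and actively searching, or on temporary layoff).
Labor force = 1,911.11 + 98.19 = 2,009.30 thousand.
Not in labor force = 199.13 + 36.28 + 281.38 + 235.41 + 1,089.39 = 1,841.59 thousand (those not working and not actively searching are outside the labor force — including those who want a job but have given up searching).
Civilian working-age population = 2,009.30 + 1,841.59 = 3,850.89 thousand.
Unemployment rate = 98.19 / 2,009.30 = 4.89%.
Labor force participation rate = 2,009.30 / 3,850.89 = 52.18%.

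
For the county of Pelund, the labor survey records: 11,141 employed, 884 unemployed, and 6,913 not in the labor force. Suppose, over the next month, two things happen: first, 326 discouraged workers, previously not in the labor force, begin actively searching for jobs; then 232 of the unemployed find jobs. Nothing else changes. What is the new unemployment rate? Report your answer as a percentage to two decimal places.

Initially, labor force = 11,141 + 884 = 12,025, so u = 884/12,025 = 7.35%.
After the first change, unemployed and labor force both rise by 326 → E = 11,141, U = 1,210, labor force = 12,351.
After the second change, unemployed falls and employed rises by 232; labor force unchanged → E = 11,373, U = 978, labor force = 12,351.
New unemployment rate = 978 / 12,351 = 7.92%.

New unemployment rate ≈ 7.92%.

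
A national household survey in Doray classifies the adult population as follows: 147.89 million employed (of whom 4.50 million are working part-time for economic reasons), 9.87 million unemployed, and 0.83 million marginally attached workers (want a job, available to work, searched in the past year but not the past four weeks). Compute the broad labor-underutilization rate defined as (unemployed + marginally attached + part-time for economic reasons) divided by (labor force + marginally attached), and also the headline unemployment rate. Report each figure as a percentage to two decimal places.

Broad underutilization rate ≈ 9.58%; headline unemployment rate ≈ 6.26%.

Labor force = 147.89 + 9.87 = 157.76 million.
Numerator = 9.87 + 0.83 + 4.50 = 15.20 million.
Denominator = 157.76 + 0.83 = 158.59 million.
Broad rate = 15.20 / 158.59 = 9.58%.
Headline unemployment rate = 9.87 / 157.76 = 6.26%.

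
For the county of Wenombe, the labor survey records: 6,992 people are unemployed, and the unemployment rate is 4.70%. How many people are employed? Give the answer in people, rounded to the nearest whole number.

About 141,774 are employed.

Labor force = U / u = 6,992 / 0.0470 ≈ 148,766.
Employed = labor force − unemployed = 148,766 − 6,992 = 141,774.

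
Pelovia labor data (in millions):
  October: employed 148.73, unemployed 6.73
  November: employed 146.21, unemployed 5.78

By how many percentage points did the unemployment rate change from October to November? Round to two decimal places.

The unemployment rate changed by −0.53 percentage points.

October: labor force = 148.73 + 6.73 = 155.46; u = 6.73/155.46 = 4.33%.
November: labor force = 146.21 + 5.78 = 151.99; u = 5.78/151.99 = 3.80%.
Change = 3.80% − 4.33% = −0.53 pp.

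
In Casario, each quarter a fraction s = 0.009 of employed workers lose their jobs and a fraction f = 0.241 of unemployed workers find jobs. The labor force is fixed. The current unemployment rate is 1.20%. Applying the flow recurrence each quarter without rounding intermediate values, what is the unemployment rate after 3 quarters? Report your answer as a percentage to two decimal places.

Unemployment rate after three quarters ≈ 2.59%.

With a fixed labor force, u_{t+1} = u_t + s·(1−u_t) − f·u_t = u_t·(1−s−f) + s.
Here 1−s−f = 0.750 and s = 0.009.
u_1 = 0.012000 × 0.750 + 0.009 = 0.018000.
u_2 = 0.018000 × 0.750 + 0.009 = 0.022500.
u_3 = 0.022500 × 0.750 + 0.009 = 0.025875.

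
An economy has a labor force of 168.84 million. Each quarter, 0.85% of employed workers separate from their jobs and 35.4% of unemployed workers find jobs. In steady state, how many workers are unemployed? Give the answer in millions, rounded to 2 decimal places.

About 3.96 million are unemployed in steady state.

Steady-state unemployment rate u* = s/(s+f) = 0.85/(0.85+35.4) = 0.023448.
Unemployed = u* × labor force = 0.023448 × 168.84 ≈ 3.96 million.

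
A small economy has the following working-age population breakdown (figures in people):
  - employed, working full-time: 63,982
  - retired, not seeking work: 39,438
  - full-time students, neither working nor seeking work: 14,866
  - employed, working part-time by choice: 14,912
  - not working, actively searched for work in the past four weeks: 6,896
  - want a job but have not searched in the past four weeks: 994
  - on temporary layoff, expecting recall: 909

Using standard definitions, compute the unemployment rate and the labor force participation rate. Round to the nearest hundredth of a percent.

Employed = 63,982 + 14,912 = 78,894.
Unemployed = 6,896 + 909 = 7,805 (jobless and actively searching, or on temporary layoff).
Labor force = 78,894 + 7,805 = 86,699.
Not in labor force = 39,438 + 14,866 + 994 = 55,298 (those not working and not actively searching are outside the labor force — including those who want a job but have given up searching).
Civilian working-age population = 86,699 + 55,298 = 141,997.
Unemployment rate = 7,805 / 86,699 = 9.00%.
Labor force participation rate = 86,699 / 141,997 = 61.06%.

Unemployment rate ≈ 9.00%; labor force participation rate ≈ 61.06%.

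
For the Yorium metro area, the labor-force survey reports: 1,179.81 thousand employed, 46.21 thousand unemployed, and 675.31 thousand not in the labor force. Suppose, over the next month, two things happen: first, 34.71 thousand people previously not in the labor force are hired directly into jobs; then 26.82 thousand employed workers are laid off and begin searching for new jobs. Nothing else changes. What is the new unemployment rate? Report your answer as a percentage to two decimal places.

New unemployment rate ≈ 5.79%.

Initially, labor force = 1,179.81 + 46.21 = 1,226.02 thousand, so u = 46.21/1,226.02 = 3.77%.
After the first change, employed and labor force both rise by 34.71; unemployed unchanged → E = 1,214.52, U = 46.21, labor force = 1,260.73 thousand.
After the second change, employed falls and unemployed rises by 26.82; labor force unchanged → E = 1,187.70, U = 73.03, labor force = 1,260.73 thousand.
New unemployment rate = 73.03 / 1,260.73 = 5.79%.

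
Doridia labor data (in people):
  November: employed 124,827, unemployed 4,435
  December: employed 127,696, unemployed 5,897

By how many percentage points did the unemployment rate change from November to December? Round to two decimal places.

November: labor force = 124,827 + 4,435 = 129,262; u = 4,435/129,262 = 3.43%.
December: labor force = 127,696 + 5,897 = 133,593; u = 5,897/133,593 = 4.41%.
Change = 4.41% − 3.43% = +0.98 pp.

The unemployment rate changed by +0.98 percentage points.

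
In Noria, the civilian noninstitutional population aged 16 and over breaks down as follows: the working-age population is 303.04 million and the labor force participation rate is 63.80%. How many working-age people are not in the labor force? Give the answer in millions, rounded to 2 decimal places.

Share not in the labor force = 1 − 0.6380 = 0.3620.
Not in labor force = 0.3620 × 303.04 ≈ 109.70 million.

About 109.70 million are not in the labor force.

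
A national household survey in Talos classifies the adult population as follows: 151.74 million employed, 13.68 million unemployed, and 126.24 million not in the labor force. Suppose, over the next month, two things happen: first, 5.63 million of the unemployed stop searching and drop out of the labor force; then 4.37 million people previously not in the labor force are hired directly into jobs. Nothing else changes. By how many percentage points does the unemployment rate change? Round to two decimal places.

Initially, labor force = 151.74 + 13.68 = 165.42 million, so u = 13.68/165.42 = 8.27%.
After the first change, unemployed and labor force both fall by 5.63 → E = 151.74, U = 8.05, labor force = 159.79 million.
After the second change, employed and labor force both rise by 4.37; unemployed unchanged → E = 156.11, U = 8.05, labor force = 164.16 million.
New unemployment rate = 8.05 / 164.16 = 4.90%.
Change = 4.90% − 8.27% = −3.37 percentage points.

The unemployment rate changes by −3.37 percentage points.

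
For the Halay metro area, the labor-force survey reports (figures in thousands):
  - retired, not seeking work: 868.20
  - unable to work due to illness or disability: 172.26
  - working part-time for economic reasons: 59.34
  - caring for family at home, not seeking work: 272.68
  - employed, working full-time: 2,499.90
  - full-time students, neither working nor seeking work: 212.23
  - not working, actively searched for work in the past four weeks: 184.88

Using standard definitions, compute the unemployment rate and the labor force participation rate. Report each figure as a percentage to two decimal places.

Employed = 59.34 + 2,499.90 = 2,559.24 thousand (anyone who worked, including part-time for economic reasons, counts as employed).
Unemployed = 184.88 thousand.
Labor force = 2,559.24 + 184.88 = 2,744.12 thousand.
Not in labor force = 868.20 + 172.26 + 272.68 + 212.23 = 1,525.37 thousand (those not working and not actively searching are outside the labor force).
Civilian working-age population = 2,744.12 + 1,525.37 = 4,269.49 thousand.
Unemployment rate = 184.88 / 2,744.12 = 6.74%.
Labor force participation rate = 2,744.12 / 4,269.49 = 64.27%.

Unemployment rate ≈ 6.74%; labor force participation rate ≈ 64.27%.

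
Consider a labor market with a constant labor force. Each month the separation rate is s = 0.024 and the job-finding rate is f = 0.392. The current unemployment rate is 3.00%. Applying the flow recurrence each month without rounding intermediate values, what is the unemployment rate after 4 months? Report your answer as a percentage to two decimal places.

With a fixed labor force, u_{t+1} = u_t + s·(1−u_t) − f·u_t = u_t·(1−s−f) + s.
Here 1−s−f = 0.584 and s = 0.024.
u_1 = 0.030000 × 0.584 + 0.024 = 0.041520.
u_2 = 0.041520 × 0.584 + 0.024 = 0.048248.
u_3 = 0.048248 × 0.584 + 0.024 = 0.052177.
u_4 = 0.052177 × 0.584 + 0.024 = 0.054471.

Unemployment rate after four months ≈ 5.45%.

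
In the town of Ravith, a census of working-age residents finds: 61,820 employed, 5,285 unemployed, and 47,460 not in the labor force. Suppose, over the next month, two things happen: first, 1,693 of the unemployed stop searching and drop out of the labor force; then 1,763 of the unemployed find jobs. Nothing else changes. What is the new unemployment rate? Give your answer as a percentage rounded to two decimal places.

New unemployment rate ≈ 2.80%.

Initially, labor force = 61,820 + 5,285 = 67,105, so u = 5,285/67,105 = 7.88%.
After the first change, unemployed and labor force both fall by 1,693 → E = 61,820, U = 3,592, labor force = 65,412.
After the second change, unemployed falls and employed rises by 1,763; labor force unchanged → E = 63,583, U = 1,829, labor force = 65,412.
New unemployment rate = 1,829 / 65,412 = 2.80%.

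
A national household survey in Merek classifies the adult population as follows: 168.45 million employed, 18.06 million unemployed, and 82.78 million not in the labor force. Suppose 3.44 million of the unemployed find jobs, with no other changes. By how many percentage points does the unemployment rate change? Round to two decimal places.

Initially, labor force = 168.45 + 18.06 = 186.51 million, so u = 18.06/186.51 = 9.68%.
After the change, unemployed falls and employed rises by 3.44; labor force unchanged → E = 171.89, U = 14.62, labor force = 186.51 million.
New unemployment rate = 14.62 / 186.51 = 7.84%.
Change = 7.84% − 9.68% = −1.84 percentage points.

The unemployment rate changes by −1.84 percentage points.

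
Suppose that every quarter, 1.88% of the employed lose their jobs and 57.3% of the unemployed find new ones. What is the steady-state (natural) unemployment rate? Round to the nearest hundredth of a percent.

Steady-state unemployment rate ≈ 3.18%.

At steady state the flows balance: s·E = f·U, so U/(E+U) = s/(s+f).
u* = 1.88 / (1.88 + 57.3) = 1.88 / 59.18 = 3.18%.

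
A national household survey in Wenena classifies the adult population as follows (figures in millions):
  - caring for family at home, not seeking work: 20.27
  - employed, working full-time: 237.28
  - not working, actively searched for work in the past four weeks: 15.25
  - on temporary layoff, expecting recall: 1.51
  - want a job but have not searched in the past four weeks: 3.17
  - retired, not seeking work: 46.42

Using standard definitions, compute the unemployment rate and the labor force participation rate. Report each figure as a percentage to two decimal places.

Employed = 237.28 million.
Unemployed = 15.25 + 1.51 = 16.76 million (jobless and actively searching, or on temporary layoff).
Labor force = 237.28 + 16.76 = 254.04 million.
Not in labor force = 20.27 + 3.17 + 46.42 = 69.86 million (those not working and not actively searching are outside the labor force — including those who want a job but have given up searching).
Civilian working-age population = 254.04 + 69.86 = 323.90 million.
Unemployment rate = 16.76 / 254.04 = 6.60%.
Labor force participation rate = 254.04 / 323.90 = 78.43%.

Unemployment rate ≈ 6.60%; labor force participation rate ≈ 78.43%.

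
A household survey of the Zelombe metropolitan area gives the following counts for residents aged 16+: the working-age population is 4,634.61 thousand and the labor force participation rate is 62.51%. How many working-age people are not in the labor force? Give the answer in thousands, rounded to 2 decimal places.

About 1,737.52 thousand are not in the labor force.

Share not in the labor force = 1 − 0.6251 = 0.3749.
Not in labor force = 0.3749 × 4,634.61 ≈ 1,737.52 thousand.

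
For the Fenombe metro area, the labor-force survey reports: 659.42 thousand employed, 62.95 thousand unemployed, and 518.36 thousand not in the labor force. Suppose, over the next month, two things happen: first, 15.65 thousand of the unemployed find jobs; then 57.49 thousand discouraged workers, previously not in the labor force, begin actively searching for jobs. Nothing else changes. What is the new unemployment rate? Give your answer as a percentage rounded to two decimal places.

New unemployment rate ≈ 13.44%.

Initially, labor force = 659.42 + 62.95 = 722.37 thousand, so u = 62.95/722.37 = 8.71%.
After the first change, unemployed falls and employed rises by 15.65; labor force unchanged → E = 675.07, U = 47.30, labor force = 722.37 thousand.
After the second change, unemployed and labor force both rise by 57.49 → E = 675.07, U = 104.79, labor force = 779.86 thousand.
New unemployment rate = 104.79 / 779.86 = 13.44%.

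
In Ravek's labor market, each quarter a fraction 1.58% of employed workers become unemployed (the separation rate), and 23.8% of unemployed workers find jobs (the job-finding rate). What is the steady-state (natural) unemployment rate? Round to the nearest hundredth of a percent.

Steady-state unemployment rate ≈ 6.23%.

At steady state the flows balance: s·E = f·U, so U/(E+U) = s/(s+f).
u* = 1.58 / (1.58 + 23.8) = 1.58 / 25.38 = 6.23%.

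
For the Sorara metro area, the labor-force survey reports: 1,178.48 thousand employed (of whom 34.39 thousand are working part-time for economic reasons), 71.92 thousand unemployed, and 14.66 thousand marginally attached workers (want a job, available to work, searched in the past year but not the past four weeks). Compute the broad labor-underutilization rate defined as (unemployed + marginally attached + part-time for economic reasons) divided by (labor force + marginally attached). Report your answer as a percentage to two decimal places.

Broad underutilization rate ≈ 9.56%.

Labor force = 1,178.48 + 71.92 = 1,250.40 thousand.
Numerator = 71.92 + 14.66 + 34.39 = 120.97 thousand.
Denominator = 1,250.40 + 14.66 = 1,265.06 thousand.
Broad rate = 120.97 / 1,265.06 = 9.56%.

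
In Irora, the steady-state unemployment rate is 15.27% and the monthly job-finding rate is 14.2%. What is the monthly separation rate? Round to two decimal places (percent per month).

From u* = s/(s+f): s = u·f/(1−u).
s = 0.1527 × 14.2 / (1 − 0.1527) = 2.1683 / 0.8473 ≈ 2.56% per month.

Separation rate ≈ 2.56% per month.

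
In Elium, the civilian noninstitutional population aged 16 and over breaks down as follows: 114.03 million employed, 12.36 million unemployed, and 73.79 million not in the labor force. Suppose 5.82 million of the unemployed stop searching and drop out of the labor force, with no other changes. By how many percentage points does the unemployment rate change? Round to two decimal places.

Initially, labor force = 114.03 + 12.36 = 126.39 million, so u = 12.36/126.39 = 9.78%.
After the change, unemployed and labor force both fall by 5.82 → E = 114.03, U = 6.54, labor force = 120.57 million.
New unemployment rate = 6.54 / 120.57 = 5.42%.
Change = 5.42% − 9.78% = −4.36 percentage points.

The unemployment rate changes by −4.36 percentage points.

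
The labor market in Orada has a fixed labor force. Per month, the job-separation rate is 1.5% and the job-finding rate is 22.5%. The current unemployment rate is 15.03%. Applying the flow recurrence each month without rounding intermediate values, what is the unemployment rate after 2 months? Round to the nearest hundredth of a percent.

With a fixed labor force, u_{t+1} = u_t + s·(1−u_t) − f·u_t = u_t·(1−s−f) + s.
Here 1−s−f = 0.760 and s = 0.015.
u_1 = 0.150300 × 0.760 + 0.015 = 0.129228.
u_2 = 0.129228 × 0.760 + 0.015 = 0.113213.

Unemployment rate after two months ≈ 11.32%.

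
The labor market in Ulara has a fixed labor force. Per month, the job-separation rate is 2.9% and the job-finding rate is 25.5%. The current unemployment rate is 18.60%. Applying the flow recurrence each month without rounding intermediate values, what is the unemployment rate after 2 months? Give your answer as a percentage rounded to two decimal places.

With a fixed labor force, u_{t+1} = u_t + s·(1−u_t) − f·u_t = u_t·(1−s−f) + s.
Here 1−s−f = 0.716 and s = 0.029.
u_1 = 0.186000 × 0.716 + 0.029 = 0.162176.
u_2 = 0.162176 × 0.716 + 0.029 = 0.145118.

Unemployment rate after two months ≈ 14.51%.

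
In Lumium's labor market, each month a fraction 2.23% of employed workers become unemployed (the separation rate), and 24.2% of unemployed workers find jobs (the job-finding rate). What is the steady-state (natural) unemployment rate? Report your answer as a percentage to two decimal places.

At steady state the flows balance: s·E = f·U, so U/(E+U) = s/(s+f).
u* = 2.23 / (2.23 + 24.2) = 2.23 / 26.43 = 8.44%.

Steady-state unemployment rate ≈ 8.44%.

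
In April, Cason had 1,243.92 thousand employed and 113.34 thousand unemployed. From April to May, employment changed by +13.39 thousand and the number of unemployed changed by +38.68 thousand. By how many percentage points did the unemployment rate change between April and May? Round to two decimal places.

April: labor force = 1,243.92 + 113.34 = 1,357.26; u = 113.34/1,357.26 = 8.35%.
May: labor force = 1,257.31 + 152.02 = 1,409.33; u = 152.02/1,409.33 = 10.79%.
Change = 10.79% − 8.35% = +2.44 pp.

The unemployment rate changed by +2.44 percentage points.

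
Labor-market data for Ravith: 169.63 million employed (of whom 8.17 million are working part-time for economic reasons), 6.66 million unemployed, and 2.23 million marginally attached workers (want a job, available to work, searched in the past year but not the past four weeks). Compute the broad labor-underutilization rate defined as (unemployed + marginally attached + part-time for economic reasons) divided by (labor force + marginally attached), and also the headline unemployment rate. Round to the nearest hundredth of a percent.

Labor force = 169.63 + 6.66 = 176.29 million.
Numerator = 6.66 + 2.23 + 8.17 = 17.06 million.
Denominator = 176.29 + 2.23 = 178.52 million.
Broad rate = 17.06 / 178.52 = 9.56%.
Headline unemployment rate = 6.66 / 176.29 = 3.78%.

Broad underutilization rate ≈ 9.56%; headline unemployment rate ≈ 3.78%.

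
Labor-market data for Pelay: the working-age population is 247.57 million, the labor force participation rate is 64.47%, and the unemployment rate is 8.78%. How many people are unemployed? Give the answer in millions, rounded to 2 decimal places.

About 14.01 million are unemployed.

Labor force = 0.6447 × 247.57 = 159.61 million.
Unemployed = 0.0878 × 159.61 ≈ 14.01 million.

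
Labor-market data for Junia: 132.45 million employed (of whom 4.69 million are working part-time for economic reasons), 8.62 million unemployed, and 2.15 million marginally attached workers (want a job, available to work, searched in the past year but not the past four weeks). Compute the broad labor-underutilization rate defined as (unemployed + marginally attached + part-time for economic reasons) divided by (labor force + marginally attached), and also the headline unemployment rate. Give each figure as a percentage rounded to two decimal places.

Labor force = 132.45 + 8.62 = 141.07 million.
Numerator = 8.62 + 2.15 + 4.69 = 15.46 million.
Denominator = 141.07 + 2.15 = 143.22 million.
Broad rate = 15.46 / 143.22 = 10.79%.
Headline unemployment rate = 8.62 / 141.07 = 6.11%.

Broad underutilization rate ≈ 10.79%; headline unemployment rate ≈ 6.11%.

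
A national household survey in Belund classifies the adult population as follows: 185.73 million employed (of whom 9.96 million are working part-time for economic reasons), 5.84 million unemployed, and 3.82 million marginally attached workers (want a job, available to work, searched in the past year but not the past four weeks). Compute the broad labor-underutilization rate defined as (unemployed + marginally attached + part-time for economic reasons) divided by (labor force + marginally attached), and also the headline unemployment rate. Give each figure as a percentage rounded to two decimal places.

Labor force = 185.73 + 5.84 = 191.57 million.
Numerator = 5.84 + 3.82 + 9.96 = 19.62 million.
Denominator = 191.57 + 3.82 = 195.39 million.
Broad rate = 19.62 / 195.39 = 10.04%.
Headline unemployment rate = 5.84 / 191.57 = 3.05%.

Broad underutilization rate ≈ 10.04%; headline unemployment rate ≈ 3.05%.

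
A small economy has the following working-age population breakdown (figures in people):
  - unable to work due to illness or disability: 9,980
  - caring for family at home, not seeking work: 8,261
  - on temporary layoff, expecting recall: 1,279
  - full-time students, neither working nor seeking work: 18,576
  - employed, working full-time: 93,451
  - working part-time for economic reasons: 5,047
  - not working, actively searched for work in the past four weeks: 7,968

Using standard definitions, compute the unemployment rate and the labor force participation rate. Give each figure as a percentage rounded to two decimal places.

Unemployment rate ≈ 8.58%; labor force participation rate ≈ 74.53%.

Employed = 93,451 + 5,047 = 98,498 (anyone who worked, including part-time for economic reasons, counts as employed).
Unemployed = 1,279 + 7,968 = 9,247 (jobless and actively searching, or on temporary layoff).
Labor force = 98,498 + 9,247 = 107,745.
Not in labor force = 9,980 + 8,261 + 18,576 = 36,817 (those not working and not actively searching are outside the labor force).
Civilian working-age population = 107,745 + 36,817 = 144,562.
Unemployment rate = 9,247 / 107,745 = 8.58%.
Labor force participation rate = 107,745 / 144,562 = 74.53%.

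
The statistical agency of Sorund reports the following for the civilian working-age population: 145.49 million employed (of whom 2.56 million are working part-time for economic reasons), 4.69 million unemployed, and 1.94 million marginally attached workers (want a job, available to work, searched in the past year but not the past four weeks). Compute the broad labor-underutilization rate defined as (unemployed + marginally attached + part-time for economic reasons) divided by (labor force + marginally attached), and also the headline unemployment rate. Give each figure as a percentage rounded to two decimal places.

Broad underutilization rate ≈ 6.04%; headline unemployment rate ≈ 3.12%.

Labor force = 145.49 + 4.69 = 150.18 million.
Numerator = 4.69 + 1.94 + 2.56 = 9.19 million.
Denominator = 150.18 + 1.94 = 152.12 million.
Broad rate = 9.19 / 152.12 = 6.04%.
Headline unemployment rate = 4.69 / 150.18 = 3.12%.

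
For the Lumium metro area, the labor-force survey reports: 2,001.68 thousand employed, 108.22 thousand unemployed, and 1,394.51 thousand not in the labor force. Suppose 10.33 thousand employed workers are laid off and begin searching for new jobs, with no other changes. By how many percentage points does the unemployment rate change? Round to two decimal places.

The unemployment rate changes by +0.49 percentage points.

Initially, labor force = 2,001.68 + 108.22 = 2,109.90 thousand, so u = 108.22/2,109.90 = 5.13%.
After the change, employed falls and unemployed rises by 10.33; labor force unchanged → E = 1,991.35, U = 118.55, labor force = 2,109.90 thousand.
New unemployment rate = 118.55 / 2,109.90 = 5.62%.
Change = 5.62% − 5.13% = +0.49 percentage points.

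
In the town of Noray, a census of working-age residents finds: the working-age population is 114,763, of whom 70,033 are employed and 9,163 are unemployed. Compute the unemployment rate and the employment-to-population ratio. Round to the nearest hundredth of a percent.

Labor force = employed + unemployed = 70,033 + 9,163 = 79,196.
Unemployment rate = 9,163 / 79,196 = 11.57%.
Employment-population ratio = 70,033 / 114,763 = 61.02%.

Unemployment rate ≈ 11.57%; employment-population ratio ≈ 61.02%.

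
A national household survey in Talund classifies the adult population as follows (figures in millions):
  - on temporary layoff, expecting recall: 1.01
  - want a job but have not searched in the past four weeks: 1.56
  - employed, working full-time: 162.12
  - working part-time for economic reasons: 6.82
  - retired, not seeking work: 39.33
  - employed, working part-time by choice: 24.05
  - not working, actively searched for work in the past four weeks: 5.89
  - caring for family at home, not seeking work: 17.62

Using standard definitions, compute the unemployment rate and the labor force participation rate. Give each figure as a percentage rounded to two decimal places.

Unemployment rate ≈ 3.45%; labor force participation rate ≈ 77.36%.

Employed = 162.12 + 6.82 + 24.05 = 192.99 million (anyone who worked, including part-time for economic reasons, counts as employed).
Unemployed = 1.01 + 5.89 = 6.90 million (jobless and actively searching, or on temporary layoff).
Labor force = 192.99 + 6.90 = 199.89 million.
Not in labor force = 1.56 + 39.33 + 17.62 = 58.51 million (those not working and not actively searching are outside the labor force — including those who want a job but have given up searching).
Civilian working-age population = 199.89 + 58.51 = 258.40 million.
Unemployment rate = 6.90 / 199.89 = 3.45%.
Labor force participation rate = 199.89 / 258.40 = 77.36%.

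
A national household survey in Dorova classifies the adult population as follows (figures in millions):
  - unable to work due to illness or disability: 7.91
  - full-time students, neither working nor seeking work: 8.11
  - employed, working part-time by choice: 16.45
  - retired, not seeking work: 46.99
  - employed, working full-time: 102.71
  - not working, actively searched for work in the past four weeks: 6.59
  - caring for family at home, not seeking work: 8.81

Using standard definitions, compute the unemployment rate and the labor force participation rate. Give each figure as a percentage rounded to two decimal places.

Employed = 16.45 + 102.71 = 119.16 million.
Unemployed = 6.59 million.
Labor force = 119.16 + 6.59 = 125.75 million.
Not in labor force = 7.91 + 8.11 + 46.99 + 8.81 = 71.82 million (those not working and not actively searching are outside the labor force).
Civilian working-age population = 125.75 + 71.82 = 197.57 million.
Unemployment rate = 6.59 / 125.75 = 5.24%.
Labor force participation rate = 125.75 / 197.57 = 63.65%.

Unemployment rate ≈ 5.24%; labor force participation rate ≈ 63.65%.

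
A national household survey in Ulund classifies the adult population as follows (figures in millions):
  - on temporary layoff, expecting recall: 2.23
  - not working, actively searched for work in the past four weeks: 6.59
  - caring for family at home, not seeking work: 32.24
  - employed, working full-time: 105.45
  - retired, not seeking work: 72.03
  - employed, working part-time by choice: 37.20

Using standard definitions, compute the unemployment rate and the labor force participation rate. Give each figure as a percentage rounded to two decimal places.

Employed = 105.45 + 37.20 = 142.65 million.
Unemployed = 2.23 + 6.59 = 8.82 million (jobless and actively searching, or on temporary layoff).
Labor force = 142.65 + 8.82 = 151.47 million.
Not in labor force = 32.24 + 72.03 = 104.27 million (those not working and not actively searching are outside the labor force).
Civilian working-age population = 151.47 + 104.27 = 255.74 million.
Unemployment rate = 8.82 / 151.47 = 5.82%.
Labor force participation rate = 151.47 / 255.74 = 59.23%.

Unemployment rate ≈ 5.82%; labor force participation rate ≈ 59.23%.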